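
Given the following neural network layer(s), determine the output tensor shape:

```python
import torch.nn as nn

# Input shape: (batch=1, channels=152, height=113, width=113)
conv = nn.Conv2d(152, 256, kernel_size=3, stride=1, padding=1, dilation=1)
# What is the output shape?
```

Input: (1, 152, 113, 113) -> Output: (1, 256, 113, 113)

Answer: (1, 256, 113, 113)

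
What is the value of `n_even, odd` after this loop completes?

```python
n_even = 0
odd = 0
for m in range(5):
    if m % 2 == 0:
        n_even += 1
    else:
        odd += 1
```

Count evens and odds in range(5)
`n_even, odd` takes the values: (0, 0) → (1, 0) → (1, 1) → (2, 1) → (2, 2) → (3, 2)

Answer: 3, 2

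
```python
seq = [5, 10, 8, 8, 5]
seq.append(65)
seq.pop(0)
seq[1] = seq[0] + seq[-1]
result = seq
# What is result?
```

Trace:
`seq = [5, 10, 8, 8, 5]` → seq = [5, 10, 8, 8, 5]
`seq.append(65)` → seq = [5, 10, 8, 8, 5, 65]
`seq.pop(0)` → seq = [10, 8, 8, 5, 65]
`seq[1] = seq[0] + seq[-1]` → seq = [10, 75, 8, 5, 65]
`result = seq` → result = [10, 75, 8, 5, 65]
So result = [10, 75, 8, 5, 65]

Answer: [10, 75, 8, 5, 65]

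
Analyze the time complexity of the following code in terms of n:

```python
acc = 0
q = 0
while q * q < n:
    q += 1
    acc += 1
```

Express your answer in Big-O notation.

Each loop level contributes: √n. Multiplying the contributions gives O(√n).

Answer: O(√n)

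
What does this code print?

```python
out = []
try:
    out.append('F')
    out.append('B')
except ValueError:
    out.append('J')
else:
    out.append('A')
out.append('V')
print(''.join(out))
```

Execution trace: 'F' (try body) → 'B' (try body, no exception) → 'A' (else) → 'V' (after the try/except). Output: FBAV

Answer: FBAV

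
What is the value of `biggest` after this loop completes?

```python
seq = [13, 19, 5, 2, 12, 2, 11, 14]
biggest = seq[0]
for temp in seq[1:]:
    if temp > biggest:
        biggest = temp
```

Maximum of [13, 19, 5, 2, 12, 2, 11, 14]
`biggest` takes the values: 13 → 19

Answer: 19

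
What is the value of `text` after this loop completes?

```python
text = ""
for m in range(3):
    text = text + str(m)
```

Concatenate digits 0 to 2
`text` takes the values: "" → "0" → "01" → "012"

Answer: "012"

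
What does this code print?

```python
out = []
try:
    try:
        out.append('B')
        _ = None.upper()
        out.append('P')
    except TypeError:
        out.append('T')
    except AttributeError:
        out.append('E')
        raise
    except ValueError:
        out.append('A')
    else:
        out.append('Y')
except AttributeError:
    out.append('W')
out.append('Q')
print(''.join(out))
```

Execution trace: 'B' (try body) → 'E' (except AttributeError) → 'W' (outer except AttributeError) → 'Q' (after the try/except). Output: BEWQ

Answer: BEWQ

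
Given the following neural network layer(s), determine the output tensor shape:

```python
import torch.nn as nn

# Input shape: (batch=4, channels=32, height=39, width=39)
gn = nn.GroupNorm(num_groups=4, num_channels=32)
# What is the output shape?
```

Input: (4, 32, 39, 39) -> Output: (4, 32, 39, 39)

Answer: (4, 32, 39, 39)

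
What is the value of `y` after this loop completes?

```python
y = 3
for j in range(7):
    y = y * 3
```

Multiply by 3, 7 times: 3 * 3^7 = 6561
`y` takes the values: 3 → 9 → 27 → 81 → 243 → 729 → 2187 → 6561

Answer: 6561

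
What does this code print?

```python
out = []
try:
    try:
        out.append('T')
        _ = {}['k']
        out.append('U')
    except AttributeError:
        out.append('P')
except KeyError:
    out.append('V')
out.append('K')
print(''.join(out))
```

Execution trace: 'T' (try body) → 'V' (outer except KeyError) → 'K' (after the try/except). Output: TVK

Answer: TVK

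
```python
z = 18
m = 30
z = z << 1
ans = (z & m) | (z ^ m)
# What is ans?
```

Trace:
`z = 18` → z = 18
`m = 30` → m = 30
`z = z << 1` → z = 36
`ans = (z & m) | (z ^ m)` → ans = 62
So ans = 62

Answer: 62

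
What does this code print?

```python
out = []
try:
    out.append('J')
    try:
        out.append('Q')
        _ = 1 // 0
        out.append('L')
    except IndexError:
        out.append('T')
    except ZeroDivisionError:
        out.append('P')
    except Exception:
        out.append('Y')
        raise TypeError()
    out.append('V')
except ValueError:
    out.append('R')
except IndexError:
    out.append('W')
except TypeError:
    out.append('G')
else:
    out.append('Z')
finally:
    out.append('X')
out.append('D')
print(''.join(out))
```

Execution trace: 'J' (try body) → 'Q' (inner try body) → 'P' (inner except ZeroDivisionError) → 'V' (try body, no exception) → 'Z' (else) → 'X' (finally) → 'D' (after the try/except). Output: JQPVZXD

Answer: JQPVZXD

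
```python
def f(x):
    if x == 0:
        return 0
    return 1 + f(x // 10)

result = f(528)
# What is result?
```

Count of digits of 528: 3

Answer: 3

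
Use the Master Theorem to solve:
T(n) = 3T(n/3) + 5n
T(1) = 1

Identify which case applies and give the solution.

a=3, b=3, f(n)=5n. log_3(3) = 1. Since c=1 = 1, Case 2 applies: T(n) = Θ(n^log_b(a) · log n) = O(n log n).

Answer: O(n log n) - Case 2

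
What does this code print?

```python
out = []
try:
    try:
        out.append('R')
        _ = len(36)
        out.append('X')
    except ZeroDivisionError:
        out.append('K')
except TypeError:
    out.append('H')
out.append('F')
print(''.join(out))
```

Execution trace: 'R' (try body) → 'H' (outer except TypeError) → 'F' (after the try/except). Output: RHF

Answer: RHF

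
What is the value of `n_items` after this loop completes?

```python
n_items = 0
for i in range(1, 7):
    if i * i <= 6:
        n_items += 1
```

Count numbers where i² ≤ 6
`n_items` takes the values: 0 → 1 → 2

Answer: 2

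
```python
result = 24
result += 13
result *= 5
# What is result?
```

Trace:
`result = 24` → result = 24
`result += 13` → result = 37
`result *= 5` → result = 185
So result = 185

Answer: 185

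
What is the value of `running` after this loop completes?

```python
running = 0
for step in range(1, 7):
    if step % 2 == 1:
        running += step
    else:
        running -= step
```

Add odd, subtract even
`running` takes the values: 0 → 1 → -1 → 2 → -2 → 3 → -3

Answer: -3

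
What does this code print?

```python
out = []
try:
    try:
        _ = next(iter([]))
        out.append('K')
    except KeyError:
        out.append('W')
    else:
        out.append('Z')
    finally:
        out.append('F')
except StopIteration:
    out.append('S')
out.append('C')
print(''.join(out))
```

Execution trace: 'F' (finally) → 'S' (outer except StopIteration) → 'C' (after the try/except). Output: FSC

Answer: FSC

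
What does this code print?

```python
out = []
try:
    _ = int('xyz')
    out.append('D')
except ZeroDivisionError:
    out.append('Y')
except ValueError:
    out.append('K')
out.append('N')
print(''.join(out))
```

Execution trace: 'K' (except ValueError) → 'N' (after the try/except). Output: KN

Answer: KN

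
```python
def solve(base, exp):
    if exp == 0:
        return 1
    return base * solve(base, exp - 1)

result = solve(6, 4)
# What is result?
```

solve(6, 4) = 6 * 6 * 6 * 6 = 1296

Answer: 1296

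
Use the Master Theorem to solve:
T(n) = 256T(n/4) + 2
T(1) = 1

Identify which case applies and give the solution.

a=256, b=4, f(n)=2. log_4(256) = 4. Since c=0 < 4, Case 1 applies: T(n) = Θ(n^log_b(a)) = O(n^4).

Answer: O(n^4) - Case 1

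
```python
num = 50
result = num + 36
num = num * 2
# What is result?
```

Trace:
`num = 50` → num = 50
`result = num + 36` → result = 86
`num = num * 2` → num = 100
So result = 86

Answer: 86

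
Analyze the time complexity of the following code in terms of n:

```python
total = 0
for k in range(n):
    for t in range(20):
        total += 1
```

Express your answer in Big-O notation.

Each loop level contributes: n × 1. Multiplying the contributions gives O(n).

Answer: O(n)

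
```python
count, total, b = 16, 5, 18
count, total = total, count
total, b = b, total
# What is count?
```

Trace:
`count, total, b = 16, 5, 18` → count = 16; total = 5; b = 18
`count, total = total, count` → count = 5; total = 16
`total, b = b, total` → total = 18; b = 16
So count = 5

Answer: 5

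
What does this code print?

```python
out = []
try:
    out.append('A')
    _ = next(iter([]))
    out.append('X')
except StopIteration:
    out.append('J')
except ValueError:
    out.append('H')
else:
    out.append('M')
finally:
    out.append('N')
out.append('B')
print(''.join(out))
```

Execution trace: 'A' (try body) → 'J' (except StopIteration) → 'N' (finally) → 'B' (after the try/except). Output: AJNB

Answer: AJNB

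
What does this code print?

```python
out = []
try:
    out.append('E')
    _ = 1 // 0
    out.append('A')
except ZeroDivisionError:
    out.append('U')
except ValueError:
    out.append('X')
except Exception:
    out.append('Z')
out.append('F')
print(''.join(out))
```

Execution trace: 'E' (try body) → 'U' (except ZeroDivisionError) → 'F' (after the try/except). Output: EUF

Answer: EUF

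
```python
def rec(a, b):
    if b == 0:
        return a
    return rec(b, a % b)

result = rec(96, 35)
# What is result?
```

rec(96, 35) -> rec(35, 26) -> rec(26, 9) -> rec(9, 8) -> rec(8, 1) -> rec(1, 0) -> 1

Answer: 1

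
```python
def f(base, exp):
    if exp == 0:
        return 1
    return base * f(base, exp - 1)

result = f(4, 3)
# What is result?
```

f(4, 3) = 4 * 4 * 4 = 64

Answer: 64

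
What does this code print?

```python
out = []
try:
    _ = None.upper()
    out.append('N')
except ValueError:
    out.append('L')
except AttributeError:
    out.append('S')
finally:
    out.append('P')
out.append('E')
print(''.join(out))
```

Execution trace: 'S' (except AttributeError) → 'P' (finally) → 'E' (after the try/except). Output: SPE

Answer: SPE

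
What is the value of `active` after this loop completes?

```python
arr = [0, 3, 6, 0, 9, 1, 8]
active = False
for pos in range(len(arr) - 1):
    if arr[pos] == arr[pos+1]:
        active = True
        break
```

Check consecutive duplicates in [0, 3, 6, 0, 9, 1, 8]
`active` takes the values: False

Answer: False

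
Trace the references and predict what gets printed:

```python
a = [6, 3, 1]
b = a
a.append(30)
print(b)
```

Key concept: basic list aliasing.
Step by step:
`a = [6, 3, 1]` → a = [6, 3, 1]
`b = a` → b = [6, 3, 1] (same object as a)
`a.append(30)` → a = [6, 3, 1, 30] (same object as b); b = [6, 3, 1, 30] (same object as a)
`print(b)` → prints [6, 3, 1, 30]

Answer: [6, 3, 1, 30]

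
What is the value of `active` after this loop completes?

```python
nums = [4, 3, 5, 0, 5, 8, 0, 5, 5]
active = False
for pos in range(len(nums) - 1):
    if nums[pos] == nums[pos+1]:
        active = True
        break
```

Check consecutive duplicates in [4, 3, 5, 0, 5, 8, 0, 5, 5]
`active` takes the values: False → True

Answer: True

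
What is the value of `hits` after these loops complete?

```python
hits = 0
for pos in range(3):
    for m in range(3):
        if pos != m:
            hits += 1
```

3² - 3 (exclude diagonal)
`hits` takes the values: 0 → 1 → 2 → 3 → 4 → 5 → 6

Answer: 6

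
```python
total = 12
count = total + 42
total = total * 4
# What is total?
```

Trace:
`total = 12` → total = 12
`count = total + 42` → count = 54
`total = total * 4` → total = 48
So total = 48

Answer: 48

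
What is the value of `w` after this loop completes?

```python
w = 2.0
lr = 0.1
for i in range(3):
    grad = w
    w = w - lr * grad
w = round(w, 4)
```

Gradient descent: w = 2.0 * (1 - 0.1)^3
`w` takes the values: 2.0 → 1.8 → 1.62 → 1.458

Answer: 1.458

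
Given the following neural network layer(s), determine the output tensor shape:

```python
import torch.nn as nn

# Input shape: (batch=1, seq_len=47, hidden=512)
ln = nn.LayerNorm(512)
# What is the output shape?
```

Input: (1, 47, 512) -> Output: (1, 47, 512)

Answer: (1, 47, 512)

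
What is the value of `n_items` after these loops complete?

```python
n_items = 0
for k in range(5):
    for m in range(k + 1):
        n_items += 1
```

Triangle: 1 + 2 + ... + 5
`n_items` takes the values: 0 → 1 → 2 → 3 → 4 → 5 → 6 → 7 → 8 → 9 → 10 → 11 → 12 → 13 → 14 → 15

Answer: 15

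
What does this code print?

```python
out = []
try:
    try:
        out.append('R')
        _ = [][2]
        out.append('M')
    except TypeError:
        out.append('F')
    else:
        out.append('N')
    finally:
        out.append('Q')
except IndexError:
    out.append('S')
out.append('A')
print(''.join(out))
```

Execution trace: 'R' (try body) → 'Q' (finally) → 'S' (outer except IndexError) → 'A' (after the try/except). Output: RQSA

Answer: RQSA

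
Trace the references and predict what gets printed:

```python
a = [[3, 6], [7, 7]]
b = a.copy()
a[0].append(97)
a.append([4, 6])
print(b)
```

Key concept: shallow copy with nested lists.
Step by step:
`a = [[3, 6], [7, 7]]` → a = [[3, 6], [7, 7]]
`b = a.copy()` → b = [[3, 6], [7, 7]]
`a[0].append(97)` → a = [[3, 6, 97], [7, 7]]; b = [[3, 6, 97], [7, 7]]
`a.append([4, 6])` → a = [[3, 6, 97], [7, 7], [4, 6]]
`print(b)` → prints [[3, 6, 97], [7, 7]]

Answer: [[3, 6, 97], [7, 7]]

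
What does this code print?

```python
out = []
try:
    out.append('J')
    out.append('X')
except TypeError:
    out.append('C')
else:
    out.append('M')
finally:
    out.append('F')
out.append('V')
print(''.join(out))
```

Execution trace: 'J' (try body) → 'X' (try body, no exception) → 'M' (else) → 'F' (finally) → 'V' (after the try/except). Output: JXMFV

Answer: JXMFV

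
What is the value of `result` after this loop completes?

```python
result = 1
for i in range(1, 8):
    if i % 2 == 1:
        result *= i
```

Product of odd numbers 1 to 7
`result` takes the values: 1 → 3 → 15 → 105

Answer: 105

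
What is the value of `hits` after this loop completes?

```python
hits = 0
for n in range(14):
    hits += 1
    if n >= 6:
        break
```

Loop breaks when n reaches 6, hits is 7
`hits` takes the values: 0 → 1 → 2 → 3 → 4 → 5 → 6 → 7

Answer: 7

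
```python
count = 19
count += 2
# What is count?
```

Trace:
`count = 19` → count = 19
`count += 2` → count = 21
So count = 21

Answer: 21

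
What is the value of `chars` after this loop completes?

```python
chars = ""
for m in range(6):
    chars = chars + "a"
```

Repeat 'a' 6 times
`chars` takes the values: "" → "a" → "aa" → "aaa" → "aaaa" → "aaaaa" → "aaaaaa"

Answer: "aaaaaa"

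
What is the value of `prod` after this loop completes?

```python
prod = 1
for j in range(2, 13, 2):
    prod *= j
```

Product of even numbers 2 to 12
`prod` takes the values: 1 → 2 → 8 → 48 → 384 → 3840 → 46080

Answer: 46080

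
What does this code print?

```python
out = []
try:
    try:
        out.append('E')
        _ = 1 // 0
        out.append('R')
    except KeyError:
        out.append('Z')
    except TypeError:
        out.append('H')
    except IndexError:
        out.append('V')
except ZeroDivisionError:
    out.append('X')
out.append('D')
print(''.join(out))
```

Execution trace: 'E' (try body) → 'X' (outer except ZeroDivisionError) → 'D' (after the try/except). Output: EXD

Answer: EXD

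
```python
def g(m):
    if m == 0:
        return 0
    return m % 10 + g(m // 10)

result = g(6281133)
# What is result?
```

Sum of digits of 6281133: 3 + 3 + 1 + 1 + 8 + 2 + 6 = 24

Answer: 24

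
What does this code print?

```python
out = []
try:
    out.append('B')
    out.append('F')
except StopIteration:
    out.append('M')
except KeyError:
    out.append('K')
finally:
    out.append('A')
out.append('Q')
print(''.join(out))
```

Execution trace: 'B' (try body) → 'F' (try body, no exception) → 'A' (finally) → 'Q' (after the try/except). Output: BFAQ

Answer: BFAQ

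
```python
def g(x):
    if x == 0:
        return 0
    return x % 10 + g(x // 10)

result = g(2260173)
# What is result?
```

Sum of digits of 2260173: 3 + 7 + 1 + 0 + 6 + 2 + 2 = 21

Answer: 21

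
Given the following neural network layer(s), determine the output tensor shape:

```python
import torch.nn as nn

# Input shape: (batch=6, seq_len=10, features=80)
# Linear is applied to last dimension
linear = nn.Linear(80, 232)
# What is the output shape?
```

Input: (6, 10, 80) -> Output: (6, 10, 232)

Answer: (6, 10, 232)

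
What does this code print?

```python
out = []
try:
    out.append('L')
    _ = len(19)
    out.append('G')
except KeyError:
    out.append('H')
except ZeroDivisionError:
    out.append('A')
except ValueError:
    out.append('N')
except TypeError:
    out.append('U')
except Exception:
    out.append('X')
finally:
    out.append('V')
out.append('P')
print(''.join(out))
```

Execution trace: 'L' (try body) → 'U' (except TypeError) → 'V' (finally) → 'P' (after the try/except). Output: LUVP

Answer: LUVP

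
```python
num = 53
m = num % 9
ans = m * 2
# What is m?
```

Trace:
`num = 53` → num = 53
`m = num % 9` → m = 8
`ans = m * 2` → ans = 16
So m = 8

Answer: 8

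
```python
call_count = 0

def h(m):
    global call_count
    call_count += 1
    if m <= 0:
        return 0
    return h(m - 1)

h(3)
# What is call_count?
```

Linear recursion stepping by 1: 4 calls from m=3 down to ≤0.

Answer: 4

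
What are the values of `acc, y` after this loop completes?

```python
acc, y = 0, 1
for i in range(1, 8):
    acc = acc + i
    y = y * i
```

Sum and factorial of 1 to 7
`acc, y` takes the values: (0, 1) → (1, 1) → (3, 1) → (3, 2) → (6, 2) → (6, 6) → (10, 6) → (10, 24) → (15, 24) → (15, 120) → (21, 120) → (21, 720) → (28, 720) → (28, 5040)

Answer: 28, 5040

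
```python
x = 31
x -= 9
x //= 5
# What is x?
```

Trace:
`x = 31` → x = 31
`x -= 9` → x = 22
`x //= 5` → x = 4
So x = 4

Answer: 4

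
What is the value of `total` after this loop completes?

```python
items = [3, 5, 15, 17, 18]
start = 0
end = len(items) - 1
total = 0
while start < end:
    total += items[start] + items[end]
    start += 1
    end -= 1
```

Sum of pairs from ends
`total` takes the values: 0 → 21 → 43

Answer: 43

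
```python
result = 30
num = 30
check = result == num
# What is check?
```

Trace:
`result = 30` → result = 30
`num = 30` → num = 30
`check = result == num` → check = True
So check = True

Answer: True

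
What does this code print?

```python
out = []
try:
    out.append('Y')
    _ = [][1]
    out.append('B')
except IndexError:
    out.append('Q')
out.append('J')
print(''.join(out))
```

Execution trace: 'Y' (try body) → 'Q' (except IndexError) → 'J' (after the try/except). Output: YQJ

Answer: YQJ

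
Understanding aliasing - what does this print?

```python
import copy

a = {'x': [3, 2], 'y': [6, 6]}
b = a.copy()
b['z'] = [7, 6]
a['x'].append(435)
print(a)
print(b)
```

Key concept: shallow copy of dict with mutable values.
Step by step:
`a = {'x': [3, 2], 'y': [6, 6]}` → a = {'x': [3, 2], 'y': [6, 6]}
`b = a.copy()` → b = {'x': [3, 2], 'y': [6, 6]}
`b['z'] = [7, 6]` → b = {'x': [3, 2], 'y': [6, 6], 'z': [7, 6]}
`a['x'].append(435)` → a = {'x': [3, 2, 435], 'y': [6, 6]}; b = {'x': [3, 2, 435], 'y': [6, 6], 'z': [7, 6]}
`print(a)` → prints {'x': [3, 2, 435], 'y': [6, 6]}
`print(b)` → prints {'x': [3, 2, 435], 'y': [6, 6], 'z': [7, 6]}

Answer:
{'x': [3, 2, 435], 'y': [6, 6]}
{'x': [3, 2, 435], 'y': [6, 6], 'z': [7, 6]}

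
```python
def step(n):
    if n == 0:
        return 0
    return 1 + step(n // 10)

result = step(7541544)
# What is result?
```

Count of digits of 7541544: 7

Answer: 7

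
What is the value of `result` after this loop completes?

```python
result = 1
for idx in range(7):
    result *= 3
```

3^7 = 2187
`result` takes the values: 1 → 3 → 9 → 27 → 81 → 243 → 729 → 2187

Answer: 2187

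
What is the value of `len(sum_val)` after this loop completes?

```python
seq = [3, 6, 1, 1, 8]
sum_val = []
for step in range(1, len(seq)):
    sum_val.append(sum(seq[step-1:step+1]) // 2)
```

Number of 2-element averages
`sum_val` takes the values: [] → [4] → [4, 3] → [4, 3, 1] → [4, 3, 1, 4]
So `len(sum_val)` = 4

Answer: 4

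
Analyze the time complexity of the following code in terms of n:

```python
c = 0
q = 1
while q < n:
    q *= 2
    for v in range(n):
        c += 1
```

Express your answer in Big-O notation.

Each loop level contributes: log n × n. Multiplying the contributions gives O(n log n).

Answer: O(n log n)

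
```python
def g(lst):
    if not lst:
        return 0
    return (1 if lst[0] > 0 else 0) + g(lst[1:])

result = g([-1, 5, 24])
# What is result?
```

Count of positive elements in [-1, 5, 24] = 2

Answer: 2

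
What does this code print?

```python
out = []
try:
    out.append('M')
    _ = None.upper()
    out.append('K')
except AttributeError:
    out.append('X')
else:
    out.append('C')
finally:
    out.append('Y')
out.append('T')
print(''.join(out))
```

Execution trace: 'M' (try body) → 'X' (except AttributeError) → 'Y' (finally) → 'T' (after the try/except). Output: MXYT

Answer: MXYT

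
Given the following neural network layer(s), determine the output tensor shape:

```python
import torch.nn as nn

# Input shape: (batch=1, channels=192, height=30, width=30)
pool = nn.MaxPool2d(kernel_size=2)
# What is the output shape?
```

Input: (1, 192, 30, 30) -> Output: (1, 192, 15, 15)

Answer: (1, 192, 15, 15)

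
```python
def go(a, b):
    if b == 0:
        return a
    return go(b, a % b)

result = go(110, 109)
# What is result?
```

go(110, 109) -> go(109, 1) -> go(1, 0) -> 1

Answer: 1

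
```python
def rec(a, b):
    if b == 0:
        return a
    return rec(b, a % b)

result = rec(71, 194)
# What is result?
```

rec(71, 194) -> rec(194, 71) -> rec(71, 52) -> rec(52, 19) -> rec(19, 14) -> rec(14, 5) -> rec(5, 4) -> rec(4, 1) -> rec(1, 0) -> 1

Answer: 1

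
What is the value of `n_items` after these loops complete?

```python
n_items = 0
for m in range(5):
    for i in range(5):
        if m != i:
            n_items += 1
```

5² - 5 (exclude diagonal)
`n_items` takes the values: 0 → 1 → 2 → 3 → 4 → 5 → 6 → 7 → 8 → 9 → 10 → 11 → 12 → 13 → 14 → 15 → 16 → 17 → 18 → 19 → 20

Answer: 20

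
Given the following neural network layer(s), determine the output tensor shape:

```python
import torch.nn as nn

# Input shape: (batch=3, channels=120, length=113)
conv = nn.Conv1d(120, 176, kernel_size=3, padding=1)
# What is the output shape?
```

Input: (3, 120, 113) -> Output: (3, 176, 113)

Answer: (3, 176, 113)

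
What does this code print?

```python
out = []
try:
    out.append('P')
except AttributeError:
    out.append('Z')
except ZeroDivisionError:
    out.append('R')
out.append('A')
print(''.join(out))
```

Execution trace: 'P' (try body, no exception) → 'A' (after the try/except). Output: PA

Answer: PA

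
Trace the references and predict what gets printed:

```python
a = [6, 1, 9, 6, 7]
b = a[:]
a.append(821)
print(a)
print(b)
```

Key concept: slice [:] creates copy.
Step by step:
`a = [6, 1, 9, 6, 7]` → a = [6, 1, 9, 6, 7]
`b = a[:]` → b = [6, 1, 9, 6, 7]
`a.append(821)` → a = [6, 1, 9, 6, 7, 821]
`print(a)` → prints [6, 1, 9, 6, 7, 821]
`print(b)` → prints [6, 1, 9, 6, 7]

Answer:
[6, 1, 9, 6, 7, 821]
[6, 1, 9, 6, 7]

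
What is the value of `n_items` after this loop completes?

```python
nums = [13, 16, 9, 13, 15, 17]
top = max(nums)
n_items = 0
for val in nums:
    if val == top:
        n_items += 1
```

Count of max value 17 in [13, 16, 9, 13, 15, 17]
`n_items` takes the values: 0 → 1

Answer: 1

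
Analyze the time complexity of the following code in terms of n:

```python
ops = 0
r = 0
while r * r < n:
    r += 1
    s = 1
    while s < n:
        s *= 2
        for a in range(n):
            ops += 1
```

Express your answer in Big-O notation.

Each loop level contributes: √n × log n × n. Multiplying the contributions gives O(n√n log n).

Answer: O(n√n log n)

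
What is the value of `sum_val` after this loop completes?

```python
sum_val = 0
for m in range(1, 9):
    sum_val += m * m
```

Sum of squares 1² to 8² = 204
`sum_val` takes the values: 0 → 1 → 5 → 14 → 30 → 55 → 91 → 140 → 204

Answer: 204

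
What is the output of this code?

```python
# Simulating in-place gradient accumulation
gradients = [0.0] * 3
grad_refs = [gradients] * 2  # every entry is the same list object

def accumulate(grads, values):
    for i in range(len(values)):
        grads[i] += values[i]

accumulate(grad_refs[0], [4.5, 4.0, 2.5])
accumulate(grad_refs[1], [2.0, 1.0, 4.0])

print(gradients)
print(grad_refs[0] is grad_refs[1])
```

Key concept: gradient accumulation aliasing.
Step by step:
`gradients = [0.0] * 3` → gradients = [0.0, 0.0, 0.0]
`grad_refs = [gradients] * 2` → grad_refs = [[0.0, 0.0, 0.0], [0.0, 0.0, 0.0]]
`accumulate(grad_refs[0], [4.5, 4.0, 2.5])` → gradients = [4.5, 4.0, 2.5]; grad_refs = [[4.5, 4.0, 2.5], [4.5, 4.0, 2.5]]
`accumulate(grad_refs[1], [2.0, 1.0, 4.0])` → gradients = [6.5, 5.0, 6.5]; grad_refs = [[6.5, 5.0, 6.5], [6.5, 5.0, 6.5]]
`print(gradients)` → prints [6.5, 5.0, 6.5]
`print(grad_refs[0] is grad_refs[1])` → prints True

Answer:
[6.5, 5.0, 6.5]
True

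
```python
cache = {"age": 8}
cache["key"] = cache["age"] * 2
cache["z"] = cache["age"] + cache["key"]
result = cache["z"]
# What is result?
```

Trace:
`cache = {"age": 8}` → cache = {'age': 8}
`cache["key"] = cache["age"] * 2` → cache = {'age': 8, 'key': 16}
`cache["z"] = cache["age"] + cache["key"]` → cache = {'age': 8, 'key': 16, 'z': 24}
`result = cache["z"]` → result = 24
So result = 24

Answer: 24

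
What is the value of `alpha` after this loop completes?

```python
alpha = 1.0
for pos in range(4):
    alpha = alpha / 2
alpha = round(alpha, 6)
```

Halving LR 4 times: 1 / 2^4
`alpha` takes the values: 1.0 → 0.5 → 0.25 → 0.125 → 0.0625

Answer: 0.0625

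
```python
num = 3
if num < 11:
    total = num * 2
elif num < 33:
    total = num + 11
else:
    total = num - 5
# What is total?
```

Trace:
`num = 3` → num = 3
`if num < 11: ...` → num < 11 is True → total = 6
So total = 6

Answer: 6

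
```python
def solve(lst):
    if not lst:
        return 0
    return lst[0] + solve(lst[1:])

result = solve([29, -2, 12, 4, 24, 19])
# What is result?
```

29 + (-2) + 12 + 4 + 24 + 19 + 0 = 86

Answer: 86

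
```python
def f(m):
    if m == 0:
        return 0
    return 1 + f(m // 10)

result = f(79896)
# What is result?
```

Count of digits of 79896: 5

Answer: 5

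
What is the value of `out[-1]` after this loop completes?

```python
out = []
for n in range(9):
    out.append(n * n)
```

Last element of squares 0 to 8
`out` takes the values: [] → [0] → [0, 1] → [0, 1, 4] → [0, 1, 4, 9] → [0, 1, 4, 9, 16] → [0, 1, 4, 9, 16, 25] → [0, 1, 4, 9, 16, 25, 36] → [0, 1, 4, 9, 16, 25, 36, 49] → [0, 1, 4, 9, 16, 25, 36, 49, 64]
So `out[-1]` = 64

Answer: 64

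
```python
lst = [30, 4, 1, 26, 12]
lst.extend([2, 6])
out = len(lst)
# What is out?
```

Trace:
`lst = [30, 4, 1, 26, 12]` → lst = [30, 4, 1, 26, 12]
`lst.extend([2, 6])` → lst = [30, 4, 1, 26, 12, 2, 6]
`out = len(lst)` → out = 7
So out = 7

Answer: 7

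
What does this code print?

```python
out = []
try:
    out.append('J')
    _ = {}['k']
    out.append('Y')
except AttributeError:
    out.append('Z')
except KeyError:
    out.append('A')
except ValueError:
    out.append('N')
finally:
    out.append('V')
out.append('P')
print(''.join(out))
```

Execution trace: 'J' (try body) → 'A' (except KeyError) → 'V' (finally) → 'P' (after the try/except). Output: JAVP

Answer: JAVP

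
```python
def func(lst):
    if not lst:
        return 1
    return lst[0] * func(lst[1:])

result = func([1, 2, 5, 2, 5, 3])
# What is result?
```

Product over [1, 2, 5, 2, 5, 3] = 1 * 2 * 5 * 2 * 5 * 3 = 300

Answer: 300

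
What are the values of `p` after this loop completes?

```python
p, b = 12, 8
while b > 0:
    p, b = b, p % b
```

GCD of 12 and 8
`p` takes the values: 12 → 8 → 4

Answer: 4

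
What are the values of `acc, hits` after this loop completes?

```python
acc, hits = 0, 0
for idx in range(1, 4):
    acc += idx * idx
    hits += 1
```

Sum of squares and count
`acc, hits` takes the values: (0, 0) → (1, 0) → (1, 1) → (5, 1) → (5, 2) → (14, 2) → (14, 3)

Answer: 14, 3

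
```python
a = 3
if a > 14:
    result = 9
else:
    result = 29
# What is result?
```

Trace:
`a = 3` → a = 3
`if a > 14: ...` → a > 14 is False, take else branch → result = 29
So result = 29

Answer: 29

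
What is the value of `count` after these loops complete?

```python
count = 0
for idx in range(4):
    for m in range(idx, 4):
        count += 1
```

Upper triangle: 4 + 3 + ... + 1
`count` takes the values: 0 → 1 → 2 → 3 → 4 → 5 → 6 → 7 → 8 → 9 → 10

Answer: 10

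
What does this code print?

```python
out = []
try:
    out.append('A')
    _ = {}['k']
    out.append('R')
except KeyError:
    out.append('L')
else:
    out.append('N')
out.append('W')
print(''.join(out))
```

Execution trace: 'A' (try body) → 'L' (except KeyError) → 'W' (after the try/except). Output: ALW

Answer: ALW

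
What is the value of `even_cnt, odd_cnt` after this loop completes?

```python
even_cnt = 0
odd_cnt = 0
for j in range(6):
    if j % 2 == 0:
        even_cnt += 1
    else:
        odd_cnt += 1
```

Count evens and odds in range(6)
`even_cnt, odd_cnt` takes the values: (0, 0) → (1, 0) → (1, 1) → (2, 1) → (2, 2) → (3, 2) → (3, 3)

Answer: 3, 3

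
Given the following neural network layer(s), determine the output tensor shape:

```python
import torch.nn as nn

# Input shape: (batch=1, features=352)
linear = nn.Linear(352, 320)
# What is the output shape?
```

Input: (1, 352) -> Output: (1, 320)

Answer: (1, 320)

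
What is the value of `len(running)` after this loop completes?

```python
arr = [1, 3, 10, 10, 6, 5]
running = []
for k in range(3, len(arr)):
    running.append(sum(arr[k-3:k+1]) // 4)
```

Number of 4-element averages
`running` takes the values: [] → [6] → [6, 7] → [6, 7, 7]
So `len(running)` = 3

Answer: 3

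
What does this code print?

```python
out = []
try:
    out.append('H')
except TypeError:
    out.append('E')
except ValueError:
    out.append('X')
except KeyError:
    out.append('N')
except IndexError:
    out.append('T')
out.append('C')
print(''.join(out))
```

Execution trace: 'H' (try body, no exception) → 'C' (after the try/except). Output: HC

Answer: HC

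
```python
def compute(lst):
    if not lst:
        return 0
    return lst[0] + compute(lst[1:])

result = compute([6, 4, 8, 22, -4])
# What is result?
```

6 + 4 + 8 + 22 + (-4) + 0 = 36

Answer: 36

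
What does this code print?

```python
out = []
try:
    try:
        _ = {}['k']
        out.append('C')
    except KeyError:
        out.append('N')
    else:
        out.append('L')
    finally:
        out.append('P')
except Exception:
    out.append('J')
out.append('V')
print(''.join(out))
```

Execution trace: 'N' (inner except KeyError) → 'P' (inner finally) → 'V' (after the try/except). Output: NPV

Answer: NPV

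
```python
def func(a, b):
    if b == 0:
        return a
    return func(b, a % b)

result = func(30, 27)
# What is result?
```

func(30, 27) -> func(27, 3) -> func(3, 0) -> 3

Answer: 3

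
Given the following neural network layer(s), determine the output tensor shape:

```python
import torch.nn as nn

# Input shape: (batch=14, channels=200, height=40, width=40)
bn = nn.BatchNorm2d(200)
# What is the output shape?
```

Input: (14, 200, 40, 40) -> Output: (14, 200, 40, 40)

Answer: (14, 200, 40, 40)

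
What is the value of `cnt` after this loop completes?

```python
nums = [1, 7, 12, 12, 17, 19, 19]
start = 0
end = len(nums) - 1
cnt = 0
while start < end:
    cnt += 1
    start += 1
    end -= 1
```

Iterations until pointers meet (list length 7)
`cnt` takes the values: 0 → 1 → 2 → 3

Answer: 3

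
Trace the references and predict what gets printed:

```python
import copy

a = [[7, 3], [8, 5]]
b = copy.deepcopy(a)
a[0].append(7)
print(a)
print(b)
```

Key concept: deep copy is fully independent.
Step by step:
`a = [[7, 3], [8, 5]]` → a = [[7, 3], [8, 5]]
`b = copy.deepcopy(a)` → b = [[7, 3], [8, 5]]
`a[0].append(7)` → a = [[7, 3, 7], [8, 5]]
`print(a)` → prints [[7, 3, 7], [8, 5]]
`print(b)` → prints [[7, 3], [8, 5]]

Answer:
[[7, 3, 7], [8, 5]]
[[7, 3], [8, 5]]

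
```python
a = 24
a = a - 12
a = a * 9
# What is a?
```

Trace:
`a = 24` → a = 24
`a = a - 12` → a = 12
`a = a * 9` → a = 108
So a = 108

Answer: 108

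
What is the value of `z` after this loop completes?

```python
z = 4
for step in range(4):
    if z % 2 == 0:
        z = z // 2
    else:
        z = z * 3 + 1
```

Collatz-style transformation from 4
`z` takes the values: 4 → 2 → 1 → 4 → 2

Answer: 2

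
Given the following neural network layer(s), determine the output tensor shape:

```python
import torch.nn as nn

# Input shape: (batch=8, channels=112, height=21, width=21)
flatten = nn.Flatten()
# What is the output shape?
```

Input: (8, 112, 21, 21) -> Output: (8, 49392)

Answer: (8, 49392)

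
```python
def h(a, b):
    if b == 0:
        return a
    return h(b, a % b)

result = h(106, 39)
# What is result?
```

h(106, 39) -> h(39, 28) -> h(28, 11) -> h(11, 6) -> h(6, 5) -> h(5, 1) -> h(1, 0) -> 1

Answer: 1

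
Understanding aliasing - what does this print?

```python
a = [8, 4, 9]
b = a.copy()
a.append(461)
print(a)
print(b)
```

Key concept: list.copy() creates independent copy.
Step by step:
`a = [8, 4, 9]` → a = [8, 4, 9]
`b = a.copy()` → b = [8, 4, 9]
`a.append(461)` → a = [8, 4, 9, 461]
`print(a)` → prints [8, 4, 9, 461]
`print(b)` → prints [8, 4, 9]

Answer:
[8, 4, 9, 461]
[8, 4, 9]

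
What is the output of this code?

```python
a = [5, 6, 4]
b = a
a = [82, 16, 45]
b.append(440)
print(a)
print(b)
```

Key concept: rebinding vs mutation: a is rebound to a new list, b still points at the original.
Step by step:
`a = [5, 6, 4]` → a = [5, 6, 4]
`b = a` → b = [5, 6, 4] (same object as a)
`a = [82, 16, 45]` → a = [82, 16, 45]
`b.append(440)` → b = [5, 6, 4, 440]
`print(a)` → prints [82, 16, 45]
`print(b)` → prints [5, 6, 4, 440]

Answer:
[82, 16, 45]
[5, 6, 4, 440]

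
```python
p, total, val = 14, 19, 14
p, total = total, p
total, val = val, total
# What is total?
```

Trace:
`p, total, val = 14, 19, 14` → p = 14; total = 19; val = 14
`p, total = total, p` → p = 19; total = 14
`total, val = val, total` → total = 14; val = 14
So total = 14

Answer: 14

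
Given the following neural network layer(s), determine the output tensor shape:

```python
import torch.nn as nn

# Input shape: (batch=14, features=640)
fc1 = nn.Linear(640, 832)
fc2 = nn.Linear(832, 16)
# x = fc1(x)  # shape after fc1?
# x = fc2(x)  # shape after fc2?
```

Input: (14, 640) -> after fc1: (14, 832) -> Output: (14, 16)

Answer: (14, 16)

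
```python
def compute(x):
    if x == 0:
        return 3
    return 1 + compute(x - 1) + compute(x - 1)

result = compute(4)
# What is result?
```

compute(x) = 1 + 2·compute(x-1), compute(0)=3. Closed form: (3+1)·2^4 - 1 = 63.

Answer: 63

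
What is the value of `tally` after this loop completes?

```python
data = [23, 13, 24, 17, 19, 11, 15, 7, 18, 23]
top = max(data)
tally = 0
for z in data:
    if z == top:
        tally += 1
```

Count of max value 24 in [23, 13, 24, 17, 19, 11, 15, 7, 18, 23]
`tally` takes the values: 0 → 1

Answer: 1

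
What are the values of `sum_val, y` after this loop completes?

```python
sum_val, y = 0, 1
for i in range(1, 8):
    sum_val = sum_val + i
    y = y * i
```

Sum and factorial of 1 to 7
`sum_val, y` takes the values: (0, 1) → (1, 1) → (3, 1) → (3, 2) → (6, 2) → (6, 6) → (10, 6) → (10, 24) → (15, 24) → (15, 120) → (21, 120) → (21, 720) → (28, 720) → (28, 5040)

Answer: 28, 5040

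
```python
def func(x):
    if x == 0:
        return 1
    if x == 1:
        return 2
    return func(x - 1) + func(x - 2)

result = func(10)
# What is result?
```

Build up from base cases: func(0)=1, func(1)=2, func(2)=3, func(3)=5, func(4)=8, func(5)=13, func(6)=21, ..., func(10)=144

Answer: 144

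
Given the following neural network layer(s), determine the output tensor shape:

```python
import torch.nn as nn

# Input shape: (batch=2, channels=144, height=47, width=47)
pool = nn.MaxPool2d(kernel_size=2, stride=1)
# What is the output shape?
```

Input: (2, 144, 47, 47) -> Output: (2, 144, 46, 46)

Answer: (2, 144, 46, 46)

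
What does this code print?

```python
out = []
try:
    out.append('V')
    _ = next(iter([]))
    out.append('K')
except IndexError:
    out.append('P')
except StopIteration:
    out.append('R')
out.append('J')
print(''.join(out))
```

Execution trace: 'V' (try body) → 'R' (except StopIteration) → 'J' (after the try/except). Output: VRJ

Answer: VRJ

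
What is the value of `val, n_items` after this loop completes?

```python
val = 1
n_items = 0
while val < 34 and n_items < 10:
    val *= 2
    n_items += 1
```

Double until >= 34 or 10 iterations
`val, n_items` takes the values: (1, 0) → (2, 0) → (2, 1) → (4, 1) → (4, 2) → (8, 2) → (8, 3) → (16, 3) → (16, 4) → (32, 4) → (32, 5) → (64, 5) → (64, 6)

Answer: 64, 6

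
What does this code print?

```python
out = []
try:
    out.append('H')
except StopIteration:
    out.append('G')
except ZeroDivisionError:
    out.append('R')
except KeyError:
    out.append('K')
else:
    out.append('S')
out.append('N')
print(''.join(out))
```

Execution trace: 'H' (try body, no exception) → 'S' (else) → 'N' (after the try/except). Output: HSN

Answer: HSN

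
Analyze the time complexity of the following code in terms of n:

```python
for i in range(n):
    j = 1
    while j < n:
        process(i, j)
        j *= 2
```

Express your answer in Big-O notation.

This is Linear outer loop, logarithmic inner loop. Time complexity: O(n log n).

Answer: O(n log n)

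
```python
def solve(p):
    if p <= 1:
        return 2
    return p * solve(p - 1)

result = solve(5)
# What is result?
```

solve(5) = 5 * 4 * 3 * 2 * 2 = 240

Answer: 240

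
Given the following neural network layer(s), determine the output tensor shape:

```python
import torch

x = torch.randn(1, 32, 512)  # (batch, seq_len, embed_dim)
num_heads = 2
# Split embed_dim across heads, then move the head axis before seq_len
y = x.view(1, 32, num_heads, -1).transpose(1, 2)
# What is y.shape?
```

Input: (1, 32, 512) -> head_dim = 512 // 2 = 256; after view: (1, 32, 2, 256) -> after transpose(1, 2): (1, 2, 32, 256) -> Output: (1, 2, 32, 256)

Answer: (1, 2, 32, 256)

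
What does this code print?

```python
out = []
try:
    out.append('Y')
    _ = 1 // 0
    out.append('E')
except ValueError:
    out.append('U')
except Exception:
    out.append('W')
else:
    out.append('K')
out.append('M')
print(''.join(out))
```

Execution trace: 'Y' (try body) → 'W' (except Exception) → 'M' (after the try/except). Output: YWM

Answer: YWM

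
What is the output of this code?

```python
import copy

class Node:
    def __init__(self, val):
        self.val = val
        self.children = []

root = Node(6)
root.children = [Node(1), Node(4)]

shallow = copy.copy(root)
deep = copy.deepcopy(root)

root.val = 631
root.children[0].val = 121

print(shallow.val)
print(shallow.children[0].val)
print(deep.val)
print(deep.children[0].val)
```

Key concept: deep copy with custom objects.
Step by step:
`root = Node(6)` → root = Node(val=6, children=[])
`root.children = [Node(1), Node(4)]` → root = Node(val=6, children=[Node(val=1, children=[]), Node(val=4, children=[])])
`shallow = copy.copy(root)` → shallow = Node(val=6, children=[Node(val=1, children=[]), Node(val=4, children=[])])
`deep = copy.deepcopy(root)` → deep = Node(val=6, children=[Node(val=1, children=[]), Node(val=4, children=[])])
`root.val = 631` → root = Node(val=631, children=[Node(val=1, children=[]), Node(val=4, children=[])])
`root.children[0].val = 121` → root = Node(val=631, children=[Node(val=121, children=[]), Node(val=4, children=[])]); shallow = Node(val=6, children=[Node(val=121, children=[]), Node(val=4, children=[])])
`print(shallow.val)` → prints 6
`print(shallow.children[0].val)` → prints 121
`print(deep.val)` → prints 6
`print(deep.children[0].val)` → prints 1

Answer:
6
121
6
1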